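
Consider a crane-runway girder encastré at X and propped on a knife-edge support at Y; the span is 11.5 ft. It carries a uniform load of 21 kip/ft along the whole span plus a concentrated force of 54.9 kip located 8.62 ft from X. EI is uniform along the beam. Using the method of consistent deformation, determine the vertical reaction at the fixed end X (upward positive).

R_X = 171.1 kip

Take the reaction at Y as the redundant and release it; the primary structure is a cantilever fixed at X.
Downward deflection at the released point Y due to the loads:
  UDL 21: wL⁴/(8EI) = 45911/EI
  point load 54.9 at a = 8.62: Pa²(3L − a)/(6EI) = 17595/EI
  δ_0 = 63507/EI
Flexibility coefficient — unit upward force at Y: δ_{YY} = L³/(3EI) = 507/EI.
The prop prevents deflection at Y: R_Y = δ_0/δ_{YY} = 63507/507 = 125.3 kip.
Vertical equilibrium: R_X = ΣP − R_Y = 296.4 − 125.3 = 171.1 kip.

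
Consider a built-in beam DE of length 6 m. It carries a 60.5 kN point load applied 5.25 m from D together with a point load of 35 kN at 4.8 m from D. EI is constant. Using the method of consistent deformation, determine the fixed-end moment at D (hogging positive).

Release both end moments; the primary structure is a simply-supported span DE with redundants M_D and M_E.
On the primary (simply-supported) span, the end slopes from the loading are:
  at D: point load 60.5 at a = 5.25: Pab(L + b)/(6LEI) = 44.67/EI
  at E: point load 60.5 at a = 5.25: Pab(L + a)/(6LEI) = 74.44/EI
  at D: point load 35 at a = 4.8: Pab(L + b)/(6LEI) = 40.32/EI
  at E: point load 35 at a = 4.8: Pab(L + a)/(6LEI) = 60.48/EI
  θ_D0 = 84.99/EI,  θ_E0 = 134.9/EI
Flexibility coefficients: a unit moment at one end gives L/(3EI) there and L/(6EI) at the far end, so f₁₁ = f₂₂ = 2/EI and f₁₂ = f₂₁ = 1/EI.
Compatibility — zero rotation at each built-in end:
  2 M_D + 1 M_E = 84.99
  1 M_D + 2 M_E = 134.9
Solving the pair gives M_D = 11.68 kN·m and M_E = 61.62 kN·m (hogging).

M_D = 11.68 kN·m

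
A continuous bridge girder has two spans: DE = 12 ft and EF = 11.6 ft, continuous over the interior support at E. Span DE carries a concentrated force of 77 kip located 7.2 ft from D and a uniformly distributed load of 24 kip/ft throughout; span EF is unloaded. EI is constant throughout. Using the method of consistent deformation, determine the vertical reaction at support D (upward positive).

Take M_E as the redundant. Released structure: two simple spans DE and EF with a hinge at E.
Discontinuity in slope at E on the released structure — sum the simple-span end rotations:
  span DE: point load 77 at a = 7.2: Pab(L + a)/(6LEI) = 709.6/EI
  span DE: UDL 24: wL³/(24EI) = 1728/EI
  relative rotation θ_0 = (2438 + 0)/EI = 2438/EI
A unit hogging moment at E produces rotation L₁/(3EI) + L₂/(3EI) = 7.867/EI.
Slope continuity at E: θ_0 = M_E·7.867/EI, so M_E = 2438/7.867 = 309.9 kip·ft (hogging).
Span DE, ΣM about D with M_E applied at E: R_E^{DE}·12 = 2282 + 309.9, so R_E^{DE} = 216 kip and R_D = 365 − 216 = 149 kip.

R_D = 149 kip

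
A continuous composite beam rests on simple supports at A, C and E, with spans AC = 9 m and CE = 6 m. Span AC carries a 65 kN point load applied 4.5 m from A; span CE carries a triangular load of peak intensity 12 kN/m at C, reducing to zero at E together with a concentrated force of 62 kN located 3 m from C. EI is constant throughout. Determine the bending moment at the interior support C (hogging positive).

M_C = 105.2 kN·m

Insert a hinge at C; M_C is the redundant, and each span becomes simply supported.
Discontinuity in slope at C on the released structure — sum the simple-span end rotations:
  span AC: point load 65 at a = 4.5: Pab(L + a)/(6LEI) = 329.1/EI
  span CE: triangular load, peak 12: w₀L³/(45EI) = 57.6/EI
  span CE: point load 62 at a = 3: Pab(L + b)/(6LEI) = 139.5/EI
  relative rotation θ_0 = (329.1 + 197.1)/EI = 526.2/EI
A unit hogging moment at C produces rotation L₁/(3EI) + L₂/(3EI) = 5/EI.
Compatibility: M_C·(L₁+L₂)/(3EI) = θ_0, giving M_C = 105.2 kN·m (hogging).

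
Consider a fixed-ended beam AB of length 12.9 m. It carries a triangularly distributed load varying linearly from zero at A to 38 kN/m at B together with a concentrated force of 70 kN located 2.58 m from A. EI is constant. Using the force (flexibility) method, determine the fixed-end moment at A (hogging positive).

M_A = 326.4 kN·m

Take the two fixed-end moments M_A, M_B as redundants; the released structure is the simple span AB.
Simple-span end rotations at A and B under the given loads:
  at A: triangular load, peak 38: 7w₀L³/(360EI) = 1586/EI
  at B: triangular load, peak 38: w₀L³/(45EI) = 1813/EI
  at A: point load 70 at a = 2.58: Pab(L + b)/(6LEI) = 559.1/EI
  at B: point load 70 at a = 2.58: Pab(L + a)/(6LEI) = 372.8/EI
  θ_A0 = 2145/EI,  θ_B0 = 2186/EI
Flexibility coefficients: a unit moment at one end gives L/(3EI) there and L/(6EI) at the far end, so f₁₁ = f₂₂ = 4.3/EI and f₁₂ = f₂₁ = 2.15/EI.
Compatibility — zero rotation at each built-in end:
  4.3 M_A + 2.15 M_B = 2145
  2.15 M_A + 4.3 M_B = 2186
Solving the pair gives M_A = 326.4 kN·m and M_B = 345.1 kN·m (hogging).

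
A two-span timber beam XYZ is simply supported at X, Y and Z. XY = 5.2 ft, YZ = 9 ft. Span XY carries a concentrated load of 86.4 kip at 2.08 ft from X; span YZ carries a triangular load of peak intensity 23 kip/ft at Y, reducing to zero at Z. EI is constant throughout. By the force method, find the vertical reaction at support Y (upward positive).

Take M_Y as the redundant. Released structure: two simple spans XY and YZ with a hinge at Y.
Rotations at Y on the released spans (each span's end-slope, ×1/EI):
  span XY: point load 86.4 at a = 2.08: Pab(L + a)/(6LEI) = 130.8/EI
  span YZ: triangular load, peak 23: w₀L³/(45EI) = 372.6/EI
  relative rotation θ_0 = (130.8 + 372.6)/EI = 503.4/EI
A unit hogging moment at Y produces rotation L₁/(3EI) + L₂/(3EI) = 4.733/EI.
Slope continuity at Y: θ_0 = M_Y·4.733/EI, so M_Y = 503.4/4.733 = 106.4 kip·ft (hogging).
Span XY, ΣM about X with M_Y applied at Y: R_Y^{XY}·5.2 = 179.7 + 106.4, so R_Y^{XY} = 55.01 kip and R_X = 86.4 − 55.01 = 31.39 kip.
Span YZ, ΣM about Z: R_Y^{YZ}·9 = 621 + 106.4, so R_Y^{YZ} = 80.82 kip and R_Z = 103.5 − 80.82 = 22.68 kip.
R_Y = 55.01 + 80.82 = 135.8 kip.

R_Y = 135.8 kip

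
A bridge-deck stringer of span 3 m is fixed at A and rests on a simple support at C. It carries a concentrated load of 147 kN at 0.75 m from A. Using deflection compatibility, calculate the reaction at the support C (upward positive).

Take the reaction at C as the redundant and release it; the primary structure is a cantilever fixed at A.
Free-end deflection of the primary structure under the applied loading (downward +):
  point load 147 at a = 0.75: Pa²(3L − a)/(6EI) = 113.7/EI
Flexibility coefficient — unit upward force at C: δ_{CC} = L³/(3EI) = 9/EI.
The prop prevents deflection at C: R_C = δ_0/δ_{CC} = 113.7/9 = 12.63 kN.

R_C = 12.63 kN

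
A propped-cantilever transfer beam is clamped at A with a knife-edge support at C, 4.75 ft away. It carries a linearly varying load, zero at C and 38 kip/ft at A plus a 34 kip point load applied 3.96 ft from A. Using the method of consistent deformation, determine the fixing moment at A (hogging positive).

M_A = 70.22 kip·ft

Release the roller at C. Primary structure: cantilever fixed at A.
Downward deflection at the released point C due to the loads:
  triangular load, peak 38 at the fixed end: w₀L⁴/(30EI) = 644.8/EI
  point load 34 at a = 3.96: Pa²(3L − a)/(6EI) = 914.4/EI
  δ_0 = 1559/EI
Tip deflection under a unit load at C: L³/(3EI) = 35.72/EI.
Compatibility at C: δ_0 − R_C·δ_{CC} = 0, so R_C = 1559/35.72 = 43.65 kip.
Moment equilibrium about A: M_A = Σ(load moments about A) − R_C·L = 277.5 − 43.65×4.75 = 70.22 kip·ft.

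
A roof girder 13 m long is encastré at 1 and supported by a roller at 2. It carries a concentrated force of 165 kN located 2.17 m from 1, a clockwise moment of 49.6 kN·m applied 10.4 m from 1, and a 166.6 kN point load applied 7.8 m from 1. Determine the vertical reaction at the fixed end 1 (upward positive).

R_1 = 247.6 kN

Release the roller at 2. Primary structure: cantilever fixed at 1.
Primary-structure tip deflection at 2 by superposition:
  point load 165 at a = 2.17: Pa²(3L − a)/(6EI) = 4769/EI
  clockwise couple 49.6 at a = 10.4: M₀a(2L − a)/(2EI) = 4024/EI
  point load 166.6 at a = 7.8: Pa²(3L − a)/(6EI) = 52707/EI
  δ_0 = 61500/EI
Tip deflection under a unit load at 2: L³/(3EI) = 732.3/EI.
The prop prevents deflection at 2: R_2 = δ_0/δ_{22} = 61500/732.3 = 83.98 kN.
Vertical equilibrium: R_1 = ΣP − R_2 = 331.6 − 83.98 = 247.6 kN.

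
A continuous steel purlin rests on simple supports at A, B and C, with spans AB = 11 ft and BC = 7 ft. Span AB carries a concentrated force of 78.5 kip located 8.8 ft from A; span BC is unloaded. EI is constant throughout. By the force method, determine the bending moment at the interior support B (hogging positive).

M_B = 75.99 kip·ft

Insert a hinge at B; M_B is the redundant, and each span becomes simply supported.
Rotations at B on the released spans (each span's end-slope, ×1/EI):
  span AB: point load 78.5 at a = 8.8: Pab(L + a)/(6LEI) = 455.9/EI
  relative rotation θ_0 = (455.9 + 0)/EI = 455.9/EI
A unit hogging moment at B produces rotation L₁/(3EI) + L₂/(3EI) = 6/EI.
Slope continuity at B: θ_0 = M_B·6/EI, so M_B = 455.9/6 = 75.99 kip·ft (hogging).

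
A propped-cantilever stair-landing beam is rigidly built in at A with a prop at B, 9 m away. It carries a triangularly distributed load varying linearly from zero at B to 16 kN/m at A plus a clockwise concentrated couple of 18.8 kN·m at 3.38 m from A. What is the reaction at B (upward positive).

Choose R_B as the redundant. The primary structure is the cantilever fixed at A.
Deflection at B on the released cantilever, summing each load's contribution:
  triangular load, peak 16 at the fixed end: w₀L⁴/(30EI) = 3499/EI
  clockwise couple 18.8 at a = 3.38: M₀a(2L − a)/(2EI) = 464.5/EI
  δ_0 = 3964/EI
Tip deflection under a unit load at B: L³/(3EI) = 243/EI.
The prop prevents deflection at B: R_B = δ_0/δ_{BB} = 3964/243 = 16.31 kN.

R_B = 16.31 kN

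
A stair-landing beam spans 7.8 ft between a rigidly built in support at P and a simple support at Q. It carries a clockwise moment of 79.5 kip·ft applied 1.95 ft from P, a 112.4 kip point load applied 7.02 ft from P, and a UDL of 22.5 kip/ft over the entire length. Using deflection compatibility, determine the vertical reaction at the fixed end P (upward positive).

Release the roller at Q. Primary structure: cantilever fixed at P.
Primary-structure tip deflection at Q by superposition:
  clockwise couple 79.5 at a = 1.95: M₀a(2L − a)/(2EI) = 1058/EI
  point load 112.4 at a = 7.02: Pa²(3L − a)/(6EI) = 15122/EI
  UDL 22.5: wL⁴/(8EI) = 10410/EI
  δ_0 = 26590/EI
Flexibility coefficient — unit upward force at Q: δ_{QQ} = L³/(3EI) = 158.2/EI.
The prop prevents deflection at Q: R_Q = δ_0/δ_{QQ} = 26590/158.2 = 168.1 kip.
Vertical equilibrium: R_P = ΣP − R_Q = 287.9 − 168.1 = 119.8 kip.

R_P = 119.8 kip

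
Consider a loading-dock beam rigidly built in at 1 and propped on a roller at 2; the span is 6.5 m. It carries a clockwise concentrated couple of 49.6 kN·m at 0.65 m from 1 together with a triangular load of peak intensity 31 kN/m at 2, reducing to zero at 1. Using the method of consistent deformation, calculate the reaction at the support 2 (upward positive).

R_2 = 57.59 kN

Choose R_2 as the redundant. The primary structure is the cantilever fixed at 1.
Free-end deflection of the primary structure under the applied loading (downward +):
  clockwise couple 49.6 at a = 0.65: M₀a(2L − a)/(2EI) = 199.1/EI
  triangular load, peak 31 at the free end: 11w₀L⁴/(120EI) = 5073/EI
  δ_0 = 5272/EI
Tip deflection under a unit load at 2: L³/(3EI) = 91.54/EI.
The prop prevents deflection at 2: R_2 = δ_0/δ_{22} = 5272/91.54 = 57.59 kN.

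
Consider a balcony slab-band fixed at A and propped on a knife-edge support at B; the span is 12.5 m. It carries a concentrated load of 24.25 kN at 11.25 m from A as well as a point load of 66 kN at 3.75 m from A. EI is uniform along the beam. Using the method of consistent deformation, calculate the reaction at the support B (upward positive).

R_B = 28.64 kN

Remove the prop at B; the released (primary) structure is a cantilever built in at A.
Primary-structure tip deflection at B by superposition:
  point load 24.25 at a = 11.25: Pa²(3L − a)/(6EI) = 13427/EI
  point load 66 at a = 3.75: Pa²(3L − a)/(6EI) = 5221/EI
  δ_0 = 18648/EI
Tip deflection under a unit load at B: L³/(3EI) = 651/EI.
The prop prevents deflection at B: R_B = δ_0/δ_{BB} = 18648/651 = 28.64 kN.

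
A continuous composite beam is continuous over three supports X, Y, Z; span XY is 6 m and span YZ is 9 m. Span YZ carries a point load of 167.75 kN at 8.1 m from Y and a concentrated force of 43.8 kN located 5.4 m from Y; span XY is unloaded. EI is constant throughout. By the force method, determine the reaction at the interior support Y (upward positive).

Release continuity at Y by inserting a hinge; the redundant is the internal moment M_Y. The primary structure is two simply-supported spans XY and YZ.
Discontinuity in slope at Y on the released structure — sum the simple-span end rotations:
  span YZ: point load 167.75 at a = 8.1: Pab(L + b)/(6LEI) = 224.2/EI
  span YZ: point load 43.8 at a = 5.4: Pab(L + b)/(6LEI) = 198.7/EI
  relative rotation θ_0 = (0 + 422.9)/EI = 422.9/EI
A unit hogging moment at Y produces rotation L₁/(3EI) + L₂/(3EI) = 5/EI.
Slope continuity at Y: θ_0 = M_Y·5/EI, so M_Y = 422.9/5 = 84.57 kN·m (hogging).
Span XY, ΣM about X with M_Y applied at Y: R_Y^{XY}·6 = 0 + 84.57, so R_Y^{XY} = 14.1 kN and R_X = 0 − 14.1 = -14.1 kN.
Span YZ, ΣM about Z: R_Y^{YZ}·9 = 308.7 + 84.57, so R_Y^{YZ} = 43.69 kN and R_Z = 211.6 − 43.69 = 167.9 kN.
R_Y = 14.1 + 43.69 = 57.79 kN.

R_Y = 57.79 kN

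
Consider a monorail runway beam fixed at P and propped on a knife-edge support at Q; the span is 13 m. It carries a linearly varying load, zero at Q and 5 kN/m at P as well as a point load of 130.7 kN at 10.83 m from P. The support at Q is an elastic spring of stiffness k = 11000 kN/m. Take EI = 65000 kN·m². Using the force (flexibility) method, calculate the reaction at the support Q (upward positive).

R_Q = 103.9 kN

Choose R_Q as the redundant. The primary structure is the cantilever fixed at P.
Primary-structure tip deflection at Q by superposition:
  triangular load, peak 5 at the fixed end: w₀L⁴/(30EI) = 4760/EI
  point load 130.7 at a = 10.83: Pa²(3L − a)/(6EI) = 71973/EI
  δ_0 = 76733/EI
Tip deflection under a unit load at Q: L³/(3EI) = 732.3/EI.
With EI = 65000 kN·m²: δ_0 = 1.1805 m and δ_{QQ} = 0.011267 m/kN.
Compatibility — the spring shortens by R_Q/k under the reaction it provides: δ_0 − R_Q·δ_{QQ} = R_Q/k. With 1/k = 0.000091 m/kN, R_Q = δ_0 / (δ_{QQ} + 1/k) = 1.1805 / (0.011267 + 0.000091) = 103.9 kN.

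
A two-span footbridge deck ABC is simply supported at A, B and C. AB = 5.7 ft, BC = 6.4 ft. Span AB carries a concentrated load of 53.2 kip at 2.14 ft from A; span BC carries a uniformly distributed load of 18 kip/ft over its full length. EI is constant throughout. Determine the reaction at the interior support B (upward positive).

Insert a hinge at B; M_B is the redundant, and each span becomes simply supported.
End slopes at the hinge B, treating each span as simply supported:
  span AB: point load 53.2 at a = 2.14: Pab(L + a)/(6LEI) = 92.91/EI
  span BC: UDL 18: wL³/(24EI) = 196.6/EI
  relative rotation θ_0 = (92.91 + 196.6)/EI = 289.5/EI
A unit hogging moment at B produces rotation L₁/(3EI) + L₂/(3EI) = 4.033/EI.
Slope continuity at B: θ_0 = M_B·4.033/EI, so M_B = 289.5/4.033 = 71.78 kip·ft (hogging).
Span AB, ΣM about A with M_B applied at B: R_B^{AB}·5.7 = 113.8 + 71.78, so R_B^{AB} = 32.57 kip and R_A = 53.2 − 32.57 = 20.63 kip.
Span BC, ΣM about C: R_B^{BC}·6.4 = 368.6 + 71.78, so R_B^{BC} = 68.82 kip and R_C = 115.2 − 68.82 = 46.38 kip.
R_B = 32.57 + 68.82 = 101.4 kip.

R_B = 101.4 kip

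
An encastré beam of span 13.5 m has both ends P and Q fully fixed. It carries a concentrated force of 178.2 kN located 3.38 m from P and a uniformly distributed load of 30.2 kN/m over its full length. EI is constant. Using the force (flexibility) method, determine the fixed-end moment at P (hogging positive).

Take the two fixed-end moments M_P, M_Q as redundants; the released structure is the simple span PQ.
End rotations of the released simple span under the applied load (×1/EI):
  at P: point load 178.2 at a = 3.38: Pab(L + b)/(6LEI) = 1777/EI
  at Q: point load 178.2 at a = 3.38: Pab(L + a)/(6LEI) = 1270/EI
  at P: UDL 30.2: wL³/(24EI) = 3096/EI
  at Q: UDL 30.2: wL³/(24EI) = 3096/EI
  θ_P0 = 4873/EI,  θ_Q0 = 4366/EI
Flexibility coefficients: a unit moment at one end gives L/(3EI) there and L/(6EI) at the far end, so f₁₁ = f₂₂ = 4.5/EI and f₁₂ = f₂₁ = 2.25/EI.
Compatibility — zero rotation at each built-in end:
  4.5 M_P + 2.25 M_Q = 4873
  2.25 M_P + 4.5 M_Q = 4366
Solving the pair gives M_P = 797.1 kN·m and M_Q = 571.7 kN·m (hogging).

M_P = 797.1 kN·m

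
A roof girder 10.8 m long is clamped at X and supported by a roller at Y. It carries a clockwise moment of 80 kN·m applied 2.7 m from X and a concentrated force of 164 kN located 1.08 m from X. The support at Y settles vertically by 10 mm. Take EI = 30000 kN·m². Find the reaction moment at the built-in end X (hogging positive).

Release the roller at Y. Primary structure: cantilever fixed at X.
Primary-structure tip deflection at Y by superposition:
  clockwise couple 80 at a = 2.7: M₀a(2L − a)/(2EI) = 2041/EI
  point load 164 at a = 1.08: Pa²(3L − a)/(6EI) = 998.5/EI
  δ_0 = 3040/EI
Flexibility coefficient — unit upward force at Y: δ_{YY} = L³/(3EI) = 419.9/EI.
With EI = 30000 kN·m²: δ_0 = 0.10132 m and δ_{YY} = 0.013997 m/kN.
Compatibility — the beam at Y must follow the support down by 0.01 m: δ_0 − R_Y·δ_{YY} = 0.01, so R_Y = (0.10132 − 0.01)/0.013997 = 6.525 kN.
Moment equilibrium about X: M_X = Σ(load moments about X) − R_Y·L = 257.1 − 6.525×10.8 = 186.7 kN·m.

M_X = 186.7 kN·m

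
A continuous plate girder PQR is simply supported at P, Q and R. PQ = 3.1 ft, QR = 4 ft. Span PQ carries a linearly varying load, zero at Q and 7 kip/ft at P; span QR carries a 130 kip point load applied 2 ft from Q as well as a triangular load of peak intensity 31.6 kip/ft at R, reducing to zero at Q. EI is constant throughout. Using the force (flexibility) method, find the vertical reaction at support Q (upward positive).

R_Q = 131.6 kip

Take M_Q as the redundant. Released structure: two simple spans PQ and QR with a hinge at Q.
End slopes at the hinge Q, treating each span as simply supported:
  span PQ: triangular load, peak 7: 7w₀L³/(360EI) = 4.055/EI
  span QR: point load 130 at a = 2: Pab(L + b)/(6LEI) = 130/EI
  span QR: triangular load, peak 31.6: 7w₀L³/(360EI) = 39.32/EI
  relative rotation θ_0 = (4.055 + 169.3)/EI = 173.4/EI
A unit hogging moment at Q produces rotation L₁/(3EI) + L₂/(3EI) = 2.367/EI.
Compatibility: M_Q·(L₁+L₂)/(3EI) = θ_0, giving M_Q = 73.26 kip·ft (hogging).
Span PQ, ΣM about P with M_Q applied at Q: R_Q^{PQ}·3.1 = 11.21 + 73.26, so R_Q^{PQ} = 27.25 kip and R_P = 10.85 − 27.25 = -16.4 kip.
Span QR, ΣM about R: R_Q^{QR}·4 = 344.3 + 73.26, so R_Q^{QR} = 104.4 kip and R_R = 193.2 − 104.4 = 88.82 kip.
R_Q = 27.25 + 104.4 = 131.6 kip.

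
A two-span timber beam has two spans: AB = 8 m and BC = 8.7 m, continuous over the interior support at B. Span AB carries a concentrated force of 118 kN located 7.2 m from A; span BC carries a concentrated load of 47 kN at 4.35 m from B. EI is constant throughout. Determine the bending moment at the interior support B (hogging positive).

Take M_B as the redundant. Released structure: two simple spans AB and BC with a hinge at B.
Discontinuity in slope at B on the released structure — sum the simple-span end rotations:
  span AB: point load 118 at a = 7.2: Pab(L + a)/(6LEI) = 215.2/EI
  span BC: point load 47 at a = 4.35: Pab(L + b)/(6LEI) = 222.3/EI
  relative rotation θ_0 = (215.2 + 222.3)/EI = 437.6/EI
A unit hogging moment at B produces rotation L₁/(3EI) + L₂/(3EI) = 5.567/EI.
Compatibility: M_B·(L₁+L₂)/(3EI) = θ_0, giving M_B = 78.61 kN·m (hogging).

M_B = 78.61 kN·m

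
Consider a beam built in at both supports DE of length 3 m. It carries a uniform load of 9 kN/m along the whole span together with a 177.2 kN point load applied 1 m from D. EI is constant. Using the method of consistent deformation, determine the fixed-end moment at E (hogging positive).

Take the two fixed-end moments M_D, M_E as redundants; the released structure is the simple span DE.
End rotations of the released simple span under the applied load (×1/EI):
  at D: UDL 9: wL³/(24EI) = 10.12/EI
  at E: UDL 9: wL³/(24EI) = 10.12/EI
  at D: point load 177.2 at a = 1: Pab(L + b)/(6LEI) = 98.44/EI
  at E: point load 177.2 at a = 1: Pab(L + a)/(6LEI) = 78.76/EI
  θ_D0 = 108.6/EI,  θ_E0 = 88.88/EI
Flexibility coefficients: a unit moment at one end gives L/(3EI) there and L/(6EI) at the far end, so f₁₁ = f₂₂ = 1/EI and f₁₂ = f₂₁ = 0.5/EI.
Compatibility — zero rotation at each built-in end:
  1 M_D + 0.5 M_E = 108.6
  0.5 M_D + 1 M_E = 88.88
Solving the pair gives M_D = 85.51 kN·m and M_E = 46.13 kN·m (hogging).

M_E = 46.13 kN·m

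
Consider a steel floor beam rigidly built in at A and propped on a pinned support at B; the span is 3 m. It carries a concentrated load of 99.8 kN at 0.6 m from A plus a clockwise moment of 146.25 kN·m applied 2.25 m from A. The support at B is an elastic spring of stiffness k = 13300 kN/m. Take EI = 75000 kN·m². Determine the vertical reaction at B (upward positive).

Release the roller at B. Primary structure: cantilever fixed at A.
Deflection at B on the released cantilever, summing each load's contribution:
  point load 99.8 at a = 0.6: Pa²(3L − a)/(6EI) = 50.3/EI
  clockwise couple 146.25 at a = 2.25: M₀a(2L − a)/(2EI) = 617/EI
  δ_0 = 667.3/EI
Flexibility coefficient — unit upward force at B: δ_{BB} = L³/(3EI) = 9/EI.
With EI = 75000 kN·m²: δ_0 = 0.008897 m and δ_{BB} = 0.00012 m/kN.
Compatibility — the spring shortens by R_B/k under the reaction it provides: δ_0 − R_B·δ_{BB} = R_B/k. With 1/k = 0.000075 m/kN, R_B = δ_0 / (δ_{BB} + 1/k) = 0.008897 / (0.00012 + 0.000075) = 45.58 kN.

R_B = 45.58 kN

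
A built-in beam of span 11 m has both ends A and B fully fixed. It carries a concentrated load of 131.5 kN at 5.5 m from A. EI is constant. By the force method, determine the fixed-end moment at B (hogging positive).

M_B = 180.8 kN·m

Release both end moments; the primary structure is a simply-supported span AB with redundants M_A and M_B.
On the primary (simply-supported) span, the end slopes from the loading are:
  at A: point load 131.5 at a = 5.5: Pab(L + b)/(6LEI) = 994.5/EI
  at B: point load 131.5 at a = 5.5: Pab(L + a)/(6LEI) = 994.5/EI
  θ_A0 = 994.5/EI,  θ_B0 = 994.5/EI
Flexibility coefficients: a unit moment at one end gives L/(3EI) there and L/(6EI) at the far end, so f₁₁ = f₂₂ = 3.667/EI and f₁₂ = f₂₁ = 1.833/EI.
Compatibility — zero rotation at each built-in end:
  3.667 M_A + 1.833 M_B = 994.5
  1.833 M_A + 3.667 M_B = 994.5
Solving the pair gives M_A = 180.8 kN·m and M_B = 180.8 kN·m (hogging).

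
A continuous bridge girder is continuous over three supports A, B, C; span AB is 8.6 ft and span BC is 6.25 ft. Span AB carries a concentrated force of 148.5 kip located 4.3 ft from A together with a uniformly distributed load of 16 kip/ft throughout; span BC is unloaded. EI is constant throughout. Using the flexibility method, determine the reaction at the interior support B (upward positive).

R_B = 205 kip

Take M_B as the redundant. Released structure: two simple spans AB and BC with a hinge at B.
Rotations at B on the released spans (each span's end-slope, ×1/EI):
  span AB: point load 148.5 at a = 4.3: Pab(L + a)/(6LEI) = 686.4/EI
  span AB: UDL 16: wL³/(24EI) = 424/EI
  relative rotation θ_0 = (1110 + 0)/EI = 1110/EI
A unit hogging moment at B produces rotation L₁/(3EI) + L₂/(3EI) = 4.95/EI.
Compatibility: M_B·(L₁+L₂)/(3EI) = θ_0, giving M_B = 224.3 kip·ft (hogging).
Span AB, ΣM about A with M_B applied at B: R_B^{AB}·8.6 = 1230 + 224.3, so R_B^{AB} = 169.1 kip and R_A = 286.1 − 169.1 = 117 kip.
Span BC, ΣM about C: R_B^{BC}·6.25 = 0 + 224.3, so R_B^{BC} = 35.89 kip and R_C = 0 − 35.89 = -35.89 kip.
R_B = 169.1 + 35.89 = 205 kip.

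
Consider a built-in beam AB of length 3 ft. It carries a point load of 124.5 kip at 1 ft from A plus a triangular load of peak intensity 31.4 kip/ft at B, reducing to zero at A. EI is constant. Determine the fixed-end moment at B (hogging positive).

M_B = 41.8 kip·ft

Release both end moments; the primary structure is a simply-supported span AB with redundants M_A and M_B.
Simple-span end rotations at A and B under the given loads:
  at A: point load 124.5 at a = 1: Pab(L + b)/(6LEI) = 69.17/EI
  at B: point load 124.5 at a = 1: Pab(L + a)/(6LEI) = 55.33/EI
  at A: triangular load, peak 31.4: 7w₀L³/(360EI) = 16.48/EI
  at B: triangular load, peak 31.4: w₀L³/(45EI) = 18.84/EI
  θ_A0 = 85.65/EI,  θ_B0 = 74.17/EI
Flexibility coefficients: a unit moment at one end gives L/(3EI) there and L/(6EI) at the far end, so f₁₁ = f₂₂ = 1/EI and f₁₂ = f₂₁ = 0.5/EI.
Compatibility — zero rotation at each built-in end:
  1 M_A + 0.5 M_B = 85.65
  0.5 M_A + 1 M_B = 74.17
Solving the pair gives M_A = 64.75 kip·ft and M_B = 41.8 kip·ft (hogging).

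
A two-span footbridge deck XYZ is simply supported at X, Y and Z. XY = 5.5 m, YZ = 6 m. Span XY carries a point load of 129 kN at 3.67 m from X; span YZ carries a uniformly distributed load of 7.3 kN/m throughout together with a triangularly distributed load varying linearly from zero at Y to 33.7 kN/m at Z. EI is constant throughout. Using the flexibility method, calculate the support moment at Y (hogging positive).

Insert a hinge at Y; M_Y is the redundant, and each span becomes simply supported.
Discontinuity in slope at Y on the released structure — sum the simple-span end rotations:
  span XY: point load 129 at a = 3.67: Pab(L + a)/(6LEI) = 240.7/EI
  span YZ: UDL 7.3: wL³/(24EI) = 65.7/EI
  span YZ: triangular load, peak 33.7: 7w₀L³/(360EI) = 141.5/EI
  relative rotation θ_0 = (240.7 + 207.2)/EI = 448/EI
A unit hogging moment at Y produces rotation L₁/(3EI) + L₂/(3EI) = 3.833/EI.
Compatibility: M_Y·(L₁+L₂)/(3EI) = θ_0, giving M_Y = 116.9 kN·m (hogging).

M_Y = 116.9 kN·m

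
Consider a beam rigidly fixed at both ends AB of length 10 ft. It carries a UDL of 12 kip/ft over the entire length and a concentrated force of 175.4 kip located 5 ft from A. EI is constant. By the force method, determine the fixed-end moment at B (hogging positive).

M_B = 319.2 kip·ft

Release both end moments; the primary structure is a simply-supported span AB with redundants M_A and M_B.
Simple-span end rotations at A and B under the given loads:
  at A: UDL 12: wL³/(24EI) = 500/EI
  at B: UDL 12: wL³/(24EI) = 500/EI
  at A: point load 175.4 at a = 5: Pab(L + b)/(6LEI) = 1096/EI
  at B: point load 175.4 at a = 5: Pab(L + a)/(6LEI) = 1096/EI
  θ_A0 = 1596/EI,  θ_B0 = 1596/EI
Flexibility coefficients: a unit moment at one end gives L/(3EI) there and L/(6EI) at the far end, so f₁₁ = f₂₂ = 3.333/EI and f₁₂ = f₂₁ = 1.667/EI.
Compatibility — zero rotation at each built-in end:
  3.333 M_A + 1.667 M_B = 1596
  1.667 M_A + 3.333 M_B = 1596
Solving the pair gives M_A = 319.2 kip·ft and M_B = 319.2 kip·ft (hogging).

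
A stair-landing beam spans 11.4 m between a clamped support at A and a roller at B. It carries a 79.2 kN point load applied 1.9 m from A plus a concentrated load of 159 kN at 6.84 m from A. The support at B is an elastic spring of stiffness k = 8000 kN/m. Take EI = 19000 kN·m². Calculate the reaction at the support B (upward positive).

R_B = 71.46 kN

Remove the prop at B; the released (primary) structure is a cantilever built in at A.
Downward deflection at the released point B due to the loads:
  point load 79.2 at a = 1.9: Pa²(3L − a)/(6EI) = 1539/EI
  point load 159 at a = 6.84: Pa²(3L − a)/(6EI) = 33921/EI
  δ_0 = 35461/EI
Tip deflection under a unit load at B: L³/(3EI) = 493.8/EI.
With EI = 19000 kN·m²: δ_0 = 1.8663 m and δ_{BB} = 0.025992 m/kN.
Compatibility — the spring shortens by R_B/k under the reaction it provides: δ_0 − R_B·δ_{BB} = R_B/k. With 1/k = 0.000125 m/kN, R_B = δ_0 / (δ_{BB} + 1/k) = 1.8663 / (0.025992 + 0.000125) = 71.46 kN.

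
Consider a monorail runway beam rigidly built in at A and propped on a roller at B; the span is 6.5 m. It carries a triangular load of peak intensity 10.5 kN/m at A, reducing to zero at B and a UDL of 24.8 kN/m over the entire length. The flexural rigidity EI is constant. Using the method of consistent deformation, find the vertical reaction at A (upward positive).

R_A = 128.1 kN

Remove the prop at B; the released (primary) structure is a cantilever built in at A.
Deflection at B on the released cantilever, summing each load's contribution:
  triangular load, peak 10.5 at the fixed end: w₀L⁴/(30EI) = 624.8/EI
  UDL 24.8: wL⁴/(8EI) = 5534/EI
  δ_0 = 6158/EI
Tip deflection under a unit load at B: L³/(3EI) = 91.54/EI.
Compatibility at B: δ_0 − R_B·δ_{BB} = 0, so R_B = 6158/91.54 = 67.28 kN.
Vertical equilibrium: R_A = ΣP − R_B = 195.3 − 67.28 = 128.1 kN.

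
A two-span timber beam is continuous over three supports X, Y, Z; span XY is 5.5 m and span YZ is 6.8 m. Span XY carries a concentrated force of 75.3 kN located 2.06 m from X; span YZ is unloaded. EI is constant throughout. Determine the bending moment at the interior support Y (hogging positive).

M_Y = 29.82 kN·m

Take M_Y as the redundant. Released structure: two simple spans XY and YZ with a hinge at Y.
Discontinuity in slope at Y on the released structure — sum the simple-span end rotations:
  span XY: point load 75.3 at a = 2.06: Pab(L + a)/(6LEI) = 122.2/EI
  relative rotation θ_0 = (122.2 + 0)/EI = 122.2/EI
A unit hogging moment at Y produces rotation L₁/(3EI) + L₂/(3EI) = 4.1/EI.
Compatibility: M_Y·(L₁+L₂)/(3EI) = θ_0, giving M_Y = 29.82 kN·m (hogging).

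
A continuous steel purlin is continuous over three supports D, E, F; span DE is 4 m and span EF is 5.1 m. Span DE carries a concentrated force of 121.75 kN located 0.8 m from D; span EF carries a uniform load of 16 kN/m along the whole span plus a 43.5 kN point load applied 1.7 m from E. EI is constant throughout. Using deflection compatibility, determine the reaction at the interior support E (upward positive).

R_E = 126.6 kN

Take M_E as the redundant. Released structure: two simple spans DE and EF with a hinge at E.
Rotations at E on the released spans (each span's end-slope, ×1/EI):
  span DE: point load 121.75 at a = 0.8: Pab(L + a)/(6LEI) = 62.34/EI
  span EF: UDL 16: wL³/(24EI) = 88.43/EI
  span EF: point load 43.5 at a = 1.7: Pab(L + b)/(6LEI) = 69.84/EI
  relative rotation θ_0 = (62.34 + 158.3)/EI = 220.6/EI
A unit hogging moment at E produces rotation L₁/(3EI) + L₂/(3EI) = 3.033/EI.
Slope continuity at E: θ_0 = M_E·3.033/EI, so M_E = 220.6/3.033 = 72.73 kN·m (hogging).
Span DE, ΣM about D with M_E applied at E: R_E^{DE}·4 = 97.4 + 72.73, so R_E^{DE} = 42.53 kN and R_D = 121.8 − 42.53 = 79.22 kN.
Span EF, ΣM about F: R_E^{EF}·5.1 = 356 + 72.73, so R_E^{EF} = 84.06 kN and R_F = 125.1 − 84.06 = 41.04 kN.
R_E = 42.53 + 84.06 = 126.6 kN.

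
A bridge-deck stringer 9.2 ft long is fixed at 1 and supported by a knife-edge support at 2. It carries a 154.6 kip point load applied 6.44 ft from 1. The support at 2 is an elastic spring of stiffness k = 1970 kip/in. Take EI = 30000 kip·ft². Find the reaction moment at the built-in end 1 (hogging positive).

Release the roller at 2. Primary structure: cantilever fixed at 1.
Primary-structure tip deflection at 2 by superposition:
  point load 154.6 at a = 6.44: Pa²(3L − a)/(6EI) = 22612/EI
Flexibility coefficient — unit upward force at 2: δ_{22} = L³/(3EI) = 259.6/EI.
With EI = 30000 kip·ft²: δ_0 = 0.75374 ft and δ_{22} = 0.008652 ft/kip.
Compatibility — the spring shortens by R_2/k under the reaction it provides: δ_0 − R_2·δ_{22} = R_2/k. With 1/k = 1/(1970×12) ft/kip = 0.000042 ft/kip, R_2 = δ_0 / (δ_{22} + 1/k) = 0.75374 / (0.008652 + 0.000042) = 86.69 kip.
Moment equilibrium about 1: M_1 = Σ(load moments about 1) − R_2·L = 995.6 − 86.69×9.2 = 198 kip·ft.

M_1 = 198 kip·ft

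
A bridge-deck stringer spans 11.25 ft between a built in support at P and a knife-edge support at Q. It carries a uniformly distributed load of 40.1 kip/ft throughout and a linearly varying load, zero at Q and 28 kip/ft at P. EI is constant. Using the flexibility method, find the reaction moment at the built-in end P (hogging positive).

M_P = 870.6 kip·ft

Remove the prop at Q; the released (primary) structure is a cantilever built in at P.
Deflection at Q on the released cantilever, summing each load's contribution:
  UDL 40.1: wL⁴/(8EI) = 80291/EI
  triangular load, peak 28 at the fixed end: w₀L⁴/(30EI) = 14950/EI
  δ_0 = 95241/EI
Flexibility coefficient — unit upward force at Q: δ_{QQ} = L³/(3EI) = 474.6/EI.
The prop prevents deflection at Q: R_Q = δ_0/δ_{QQ} = 95241/474.6 = 200.7 kip.
Moment equilibrium about P: M_P = Σ(load moments about P) − R_Q·L = 3128 − 200.7×11.25 = 870.6 kip·ft.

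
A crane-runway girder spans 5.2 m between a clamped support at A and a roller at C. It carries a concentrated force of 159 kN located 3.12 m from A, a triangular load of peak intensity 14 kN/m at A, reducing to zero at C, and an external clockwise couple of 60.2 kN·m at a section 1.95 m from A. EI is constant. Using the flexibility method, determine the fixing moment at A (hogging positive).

Release the roller at C. Primary structure: cantilever fixed at A.
Free-end deflection of the primary structure under the applied loading (downward +):
  point load 159 at a = 3.12: Pa²(3L − a)/(6EI) = 3219/EI
  triangular load, peak 14 at the fixed end: w₀L⁴/(30EI) = 341.2/EI
  clockwise couple 60.2 at a = 1.95: M₀a(2L − a)/(2EI) = 496/EI
  δ_0 = 4057/EI
Flexibility coefficient — unit upward force at C: δ_{CC} = L³/(3EI) = 46.87/EI.
Compatibility at C: δ_0 − R_C·δ_{CC} = 0, so R_C = 4057/46.87 = 86.55 kN.
Moment equilibrium about A: M_A = Σ(load moments about A) − R_C·L = 619.4 − 86.55×5.2 = 169.3 kN·m.

M_A = 169.3 kN·m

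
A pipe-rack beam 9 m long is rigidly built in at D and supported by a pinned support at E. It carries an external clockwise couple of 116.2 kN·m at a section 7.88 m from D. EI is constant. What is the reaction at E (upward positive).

Choose R_E as the redundant. The primary structure is the cantilever fixed at D.
Primary-structure tip deflection at E by superposition:
  clockwise couple 116.2 at a = 7.88: M₀a(2L − a)/(2EI) = 4633/EI
Tip deflection under a unit load at E: L³/(3EI) = 243/EI.
The prop prevents deflection at E: R_E = δ_0/δ_{EE} = 4633/243 = 19.07 kN.

R_E = 19.07 kN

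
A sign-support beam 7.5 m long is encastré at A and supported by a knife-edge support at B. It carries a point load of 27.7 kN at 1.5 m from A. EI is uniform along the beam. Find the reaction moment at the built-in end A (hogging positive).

Release the roller at B. Primary structure: cantilever fixed at A.
Deflection at B on the released cantilever, summing each load's contribution:
  point load 27.7 at a = 1.5: Pa²(3L − a)/(6EI) = 218.1/EI
Flexibility coefficient — unit upward force at B: δ_{BB} = L³/(3EI) = 140.6/EI.
Compatibility at B: δ_0 − R_B·δ_{BB} = 0, so R_B = 218.1/140.6 = 1.551 kN.
Moment equilibrium about A: M_A = Σ(load moments about A) − R_B·L = 41.55 − 1.551×7.5 = 29.92 kN·m.

M_A = 29.92 kN·m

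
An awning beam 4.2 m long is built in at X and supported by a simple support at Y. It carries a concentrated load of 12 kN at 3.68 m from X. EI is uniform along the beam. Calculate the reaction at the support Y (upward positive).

Choose R_Y as the redundant. The primary structure is the cantilever fixed at X.
Free-end deflection of the primary structure under the applied loading (downward +):
  point load 12 at a = 3.68: Pa²(3L − a)/(6EI) = 241.6/EI
Flexibility coefficient — unit upward force at Y: δ_{YY} = L³/(3EI) = 24.7/EI.
The prop prevents deflection at Y: R_Y = δ_0/δ_{YY} = 241.6/24.7 = 9.783 kN.

R_Y = 9.783 kN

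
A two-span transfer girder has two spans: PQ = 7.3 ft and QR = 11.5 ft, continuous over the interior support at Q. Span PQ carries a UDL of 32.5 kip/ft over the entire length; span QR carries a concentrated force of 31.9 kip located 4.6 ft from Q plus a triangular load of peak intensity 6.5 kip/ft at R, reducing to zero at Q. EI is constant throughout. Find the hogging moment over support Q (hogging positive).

Insert a hinge at Q; M_Q is the redundant, and each span becomes simply supported.
End slopes at the hinge Q, treating each span as simply supported:
  span PQ: UDL 32.5: wL³/(24EI) = 526.8/EI
  span QR: point load 31.9 at a = 4.6: Pab(L + b)/(6LEI) = 270/EI
  span QR: triangular load, peak 6.5: 7w₀L³/(360EI) = 192.2/EI
  relative rotation θ_0 = (526.8 + 462.2)/EI = 989/EI
A unit hogging moment at Q produces rotation L₁/(3EI) + L₂/(3EI) = 6.267/EI.
Compatibility: M_Q·(L₁+L₂)/(3EI) = θ_0, giving M_Q = 157.8 kip·ft (hogging).

M_Q = 157.8 kip·ft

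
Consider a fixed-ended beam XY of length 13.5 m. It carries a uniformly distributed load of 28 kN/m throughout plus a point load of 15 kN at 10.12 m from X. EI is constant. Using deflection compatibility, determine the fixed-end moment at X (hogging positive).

Take the two fixed-end moments M_X, M_Y as redundants; the released structure is the simple span XY.
On the primary (simply-supported) span, the end slopes from the loading are:
  at X: UDL 28: wL³/(24EI) = 2870/EI
  at Y: UDL 28: wL³/(24EI) = 2870/EI
  at X: point load 15 at a = 10.12: Pab(L + b)/(6LEI) = 106.9/EI
  at Y: point load 15 at a = 10.12: Pab(L + a)/(6LEI) = 149.6/EI
  θ_X0 = 2977/EI,  θ_Y0 = 3020/EI
Flexibility coefficients: a unit moment at one end gives L/(3EI) there and L/(6EI) at the far end, so f₁₁ = f₂₂ = 4.5/EI and f₁₂ = f₂₁ = 2.25/EI.
Compatibility — zero rotation at each built-in end:
  4.5 M_X + 2.25 M_Y = 2977
  2.25 M_X + 4.5 M_Y = 3020
Solving the pair gives M_X = 434.8 kN·m and M_Y = 453.7 kN·m (hogging).

M_X = 434.8 kN·m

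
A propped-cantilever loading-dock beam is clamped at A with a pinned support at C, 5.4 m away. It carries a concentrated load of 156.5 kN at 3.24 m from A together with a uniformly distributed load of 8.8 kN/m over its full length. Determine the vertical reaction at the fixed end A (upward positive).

Release the roller at C. Primary structure: cantilever fixed at A.
Free-end deflection of the primary structure under the applied loading (downward +):
  point load 156.5 at a = 3.24: Pa²(3L − a)/(6EI) = 3549/EI
  UDL 8.8: wL⁴/(8EI) = 935.3/EI
  δ_0 = 4484/EI
Flexibility coefficient — unit upward force at C: δ_{CC} = L³/(3EI) = 52.49/EI.
The prop prevents deflection at C: R_C = δ_0/δ_{CC} = 4484/52.49 = 85.43 kN.
Vertical equilibrium: R_A = ΣP − R_C = 204 − 85.43 = 118.6 kN.

R_A = 118.6 kN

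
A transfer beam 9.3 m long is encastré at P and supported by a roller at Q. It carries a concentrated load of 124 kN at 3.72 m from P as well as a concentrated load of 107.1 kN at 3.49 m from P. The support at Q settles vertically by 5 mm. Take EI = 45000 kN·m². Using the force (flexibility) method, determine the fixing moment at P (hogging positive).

M_P = 418.9 kN·m

Remove the prop at Q; the released (primary) structure is a cantilever built in at P.
Free-end deflection of the primary structure under the applied loading (downward +):
  point load 124 at a = 3.72: Pa²(3L − a)/(6EI) = 6915/EI
  point load 107.1 at a = 3.49: Pa²(3L − a)/(6EI) = 5307/EI
  δ_0 = 12222/EI
Flexibility coefficient — unit upward force at Q: δ_{QQ} = L³/(3EI) = 268.1/EI.
With EI = 45000 kN·m²: δ_0 = 0.27161 m and δ_{QQ} = 0.005958 m/kN.
Compatibility — the beam at Q must follow the support down by 0.005 m: δ_0 − R_Q·δ_{QQ} = 0.005, so R_Q = (0.27161 − 0.005)/0.005958 = 44.75 kN.
Moment equilibrium about P: M_P = Σ(load moments about P) − R_Q·L = 835.1 − 44.75×9.3 = 418.9 kN·m.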